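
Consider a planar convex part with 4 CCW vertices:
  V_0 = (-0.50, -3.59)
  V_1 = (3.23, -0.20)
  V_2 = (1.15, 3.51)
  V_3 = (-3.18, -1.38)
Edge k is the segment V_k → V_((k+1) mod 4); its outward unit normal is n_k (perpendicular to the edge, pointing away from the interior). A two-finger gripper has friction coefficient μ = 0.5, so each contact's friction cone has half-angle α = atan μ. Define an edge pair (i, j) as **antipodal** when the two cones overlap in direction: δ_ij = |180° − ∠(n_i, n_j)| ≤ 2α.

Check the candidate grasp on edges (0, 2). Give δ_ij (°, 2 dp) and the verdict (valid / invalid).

δ = 6.21°, valid

α = atan 0.5 = 26.57°;  2α = 53.13°
edge 0: e_0 = (+3.73, +3.39);  n_0 = (+0.6726, -0.7400)
edge 2: e_2 = (-4.33, -4.89);  n_2 = (-0.7487, +0.6629)
∠(n_0, n_2) = 173.79°
δ = |180° − 173.79°| = 6.21°
6.21° ≤ 2α = 53.13°  →  valid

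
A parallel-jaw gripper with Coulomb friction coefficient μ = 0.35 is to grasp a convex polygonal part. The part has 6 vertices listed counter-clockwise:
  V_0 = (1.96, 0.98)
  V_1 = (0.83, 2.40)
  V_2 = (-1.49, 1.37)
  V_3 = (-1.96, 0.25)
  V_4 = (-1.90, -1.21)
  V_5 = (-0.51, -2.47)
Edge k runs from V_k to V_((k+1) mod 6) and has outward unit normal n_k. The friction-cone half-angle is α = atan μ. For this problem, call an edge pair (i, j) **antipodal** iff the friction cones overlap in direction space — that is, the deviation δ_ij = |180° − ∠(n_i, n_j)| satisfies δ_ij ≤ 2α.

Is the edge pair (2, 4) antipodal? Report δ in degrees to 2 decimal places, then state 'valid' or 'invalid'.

δ = 109.43°, invalid

α = atan 0.35 = 19.29°;  2α = 38.58°
edge 2: e_2 = (-0.47, -1.12);  n_2 = (-0.9221, +0.3870)
edge 4: e_4 = (+1.39, -1.26);  n_4 = (-0.6716, -0.7409)
∠(n_2, n_4) = 70.57°
δ = |180° − 70.57°| = 109.43°
109.43° > 2α = 38.58°  →  invalid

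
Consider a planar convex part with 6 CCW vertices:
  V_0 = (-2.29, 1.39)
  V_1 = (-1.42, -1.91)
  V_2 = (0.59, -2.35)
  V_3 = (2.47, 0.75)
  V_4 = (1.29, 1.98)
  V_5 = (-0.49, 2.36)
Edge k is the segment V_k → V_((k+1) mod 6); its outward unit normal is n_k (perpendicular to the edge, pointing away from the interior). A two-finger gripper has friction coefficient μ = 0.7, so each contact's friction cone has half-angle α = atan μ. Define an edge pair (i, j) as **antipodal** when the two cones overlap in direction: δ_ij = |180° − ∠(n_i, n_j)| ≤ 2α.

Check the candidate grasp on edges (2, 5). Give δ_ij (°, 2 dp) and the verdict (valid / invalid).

α = atan 0.7 = 34.99°;  2α = 69.98°
edge 2: e_2 = (+1.88, +3.10);  n_2 = (+0.8550, -0.5185)
edge 5: e_5 = (-1.80, -0.97);  n_5 = (-0.4744, +0.8803)
∠(n_2, n_5) = 149.55°
δ = |180° − 149.55°| = 30.45°
30.45° ≤ 2α = 69.98°  →  valid

δ = 30.45°, valid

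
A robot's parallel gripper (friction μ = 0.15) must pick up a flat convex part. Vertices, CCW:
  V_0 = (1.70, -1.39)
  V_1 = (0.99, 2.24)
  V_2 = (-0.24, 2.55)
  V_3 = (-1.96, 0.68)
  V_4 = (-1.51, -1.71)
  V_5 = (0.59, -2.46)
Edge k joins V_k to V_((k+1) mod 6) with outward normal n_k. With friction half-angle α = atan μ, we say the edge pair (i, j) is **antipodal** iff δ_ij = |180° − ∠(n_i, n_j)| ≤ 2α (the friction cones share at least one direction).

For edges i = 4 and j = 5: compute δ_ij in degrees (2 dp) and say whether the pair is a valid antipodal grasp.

δ = 116.40°, invalid

α = atan 0.15 = 8.53°;  2α = 17.06°
edge 4: e_4 = (+2.10, -0.75);  n_4 = (-0.3363, -0.9417)
edge 5: e_5 = (+1.11, +1.07);  n_5 = (+0.6940, -0.7200)
∠(n_4, n_5) = 63.60°
δ = |180° − 63.60°| = 116.40°
116.40° > 2α = 17.06°  →  invalid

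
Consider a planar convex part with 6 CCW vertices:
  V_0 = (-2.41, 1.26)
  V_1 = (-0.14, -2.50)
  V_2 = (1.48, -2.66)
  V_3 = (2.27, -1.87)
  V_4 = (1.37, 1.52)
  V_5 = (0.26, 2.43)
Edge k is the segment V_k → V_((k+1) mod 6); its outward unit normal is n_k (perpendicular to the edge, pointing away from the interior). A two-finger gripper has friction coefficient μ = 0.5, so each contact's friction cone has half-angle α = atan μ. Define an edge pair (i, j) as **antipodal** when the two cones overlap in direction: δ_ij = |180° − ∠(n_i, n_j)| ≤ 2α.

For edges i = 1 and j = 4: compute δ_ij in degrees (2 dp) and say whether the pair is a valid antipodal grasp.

δ = 33.71°, valid

α = atan 0.5 = 26.57°;  2α = 53.13°
edge 1: e_1 = (+1.62, -0.16);  n_1 = (-0.0983, -0.9952)
edge 4: e_4 = (-1.11, +0.91);  n_4 = (+0.6340, +0.7733)
∠(n_1, n_4) = 146.29°
δ = |180° − 146.29°| = 33.71°
33.71° ≤ 2α = 53.13°  →  valid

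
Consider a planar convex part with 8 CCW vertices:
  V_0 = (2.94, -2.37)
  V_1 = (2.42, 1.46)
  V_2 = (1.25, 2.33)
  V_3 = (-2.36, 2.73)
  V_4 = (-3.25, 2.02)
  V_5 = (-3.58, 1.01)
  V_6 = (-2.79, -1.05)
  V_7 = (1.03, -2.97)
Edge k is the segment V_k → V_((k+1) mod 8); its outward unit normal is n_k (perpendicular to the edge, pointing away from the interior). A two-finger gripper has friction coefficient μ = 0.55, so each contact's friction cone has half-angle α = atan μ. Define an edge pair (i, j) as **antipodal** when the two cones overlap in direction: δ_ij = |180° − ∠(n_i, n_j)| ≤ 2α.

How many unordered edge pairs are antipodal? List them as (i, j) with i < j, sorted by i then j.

α = atan 0.55 = 28.81°;  2α = 57.62°
n_0 = (+0.9909, +0.1345)
n_1 = (+0.5967, +0.8025)
n_2 = (+0.1101, +0.9939)
n_3 = (-0.6236, +0.7817)
n_4 = (-0.9505, +0.3106)
n_5 = (-0.9337, -0.3581)
n_6 = (-0.4491, -0.8935)
n_7 = (+0.2997, -0.9540)
  (0,1): δ = 134.37°  ·
  (0,2): δ = 104.05°  ·
  (0,3): δ = 59.15°  ·
  (0,4): δ = 25.83°  ✓
  (0,5): δ = 13.25°  ✓
  (0,6): δ = 55.58°  ✓
  (0,7): δ = 99.71°  ·
  (1,2): δ = 149.69°  ·
  (1,3): δ = 104.78°  ·
  (1,4): δ = 71.46°  ·
  (1,5): δ = 32.38°  ✓
  (1,6): δ = 9.95°  ✓
  (1,7): δ = 54.07°  ✓
  (2,3): δ = 135.10°  ·
  (2,4): δ = 101.77°  ·
  (2,5): δ = 62.70°  ·
  (2,6): δ = 20.36°  ✓
  (2,7): δ = 23.76°  ✓
  (3,4): δ = 146.68°  ·
  (3,5): δ = 107.60°  ·
  (3,6): δ = 65.27°  ·
  (3,7): δ = 21.14°  ✓
  (4,5): δ = 140.92°  ·
  (4,6): δ = 98.59°  ·
  (4,7): δ = 54.47°  ✓
  (5,6): δ = 137.67°  ·
  (5,7): δ = 93.54°  ·
  (6,7): δ = 135.88°  ·
antipodal pairs: 10

count = 10; pairs: (0,4), (0,5), (0,6), (1,5), (1,6), (1,7), (2,6), (2,7), (3,7), (4,7)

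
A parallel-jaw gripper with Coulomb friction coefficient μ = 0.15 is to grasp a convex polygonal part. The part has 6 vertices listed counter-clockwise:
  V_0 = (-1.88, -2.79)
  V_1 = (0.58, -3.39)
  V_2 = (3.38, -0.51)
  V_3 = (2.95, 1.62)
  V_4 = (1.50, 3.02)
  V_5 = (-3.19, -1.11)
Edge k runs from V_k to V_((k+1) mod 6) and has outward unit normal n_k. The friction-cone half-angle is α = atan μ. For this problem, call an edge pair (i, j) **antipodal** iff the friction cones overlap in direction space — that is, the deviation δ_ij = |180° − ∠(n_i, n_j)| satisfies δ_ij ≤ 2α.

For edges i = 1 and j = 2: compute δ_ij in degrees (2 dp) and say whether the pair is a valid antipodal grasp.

α = atan 0.15 = 8.53°;  2α = 17.06°
edge 1: e_1 = (+2.80, +2.88);  n_1 = (+0.7170, -0.6971)
edge 2: e_2 = (-0.43, +2.13);  n_2 = (+0.9802, +0.1979)
∠(n_1, n_2) = 55.61°
δ = |180° − 55.61°| = 124.39°
124.39° > 2α = 17.06°  →  invalid

δ = 124.39°, invalid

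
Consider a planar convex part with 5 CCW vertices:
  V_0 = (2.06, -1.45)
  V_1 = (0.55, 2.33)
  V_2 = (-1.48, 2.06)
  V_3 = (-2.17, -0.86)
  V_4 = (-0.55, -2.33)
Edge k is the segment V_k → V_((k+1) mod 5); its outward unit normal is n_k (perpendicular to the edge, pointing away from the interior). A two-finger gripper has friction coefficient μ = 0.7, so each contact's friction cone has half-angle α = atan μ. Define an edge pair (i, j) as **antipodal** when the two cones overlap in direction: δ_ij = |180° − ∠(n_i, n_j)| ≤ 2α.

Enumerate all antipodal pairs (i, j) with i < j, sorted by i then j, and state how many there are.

count = 5; pairs: (0,2), (0,3), (1,3), (1,4), (2,4)

α = atan 0.7 = 34.99°;  2α = 69.98°
n_0 = (+0.9286, +0.3710)
n_1 = (-0.1318, +0.9913)
n_2 = (-0.9732, +0.2300)
n_3 = (-0.6720, -0.7406)
n_4 = (+0.3195, -0.9476)
  (0,1): δ = 104.20°  ·
  (0,2): δ = 35.07°  ✓
  (0,3): δ = 26.00°  ✓
  (0,4): δ = 86.86°  ·
  (1,2): δ = 110.87°  ·
  (1,3): δ = 49.80°  ✓
  (1,4): δ = 11.06°  ✓
  (2,3): δ = 118.93°  ·
  (2,4): δ = 58.07°  ✓
  (3,4): δ = 119.15°  ·
antipodal pairs: 5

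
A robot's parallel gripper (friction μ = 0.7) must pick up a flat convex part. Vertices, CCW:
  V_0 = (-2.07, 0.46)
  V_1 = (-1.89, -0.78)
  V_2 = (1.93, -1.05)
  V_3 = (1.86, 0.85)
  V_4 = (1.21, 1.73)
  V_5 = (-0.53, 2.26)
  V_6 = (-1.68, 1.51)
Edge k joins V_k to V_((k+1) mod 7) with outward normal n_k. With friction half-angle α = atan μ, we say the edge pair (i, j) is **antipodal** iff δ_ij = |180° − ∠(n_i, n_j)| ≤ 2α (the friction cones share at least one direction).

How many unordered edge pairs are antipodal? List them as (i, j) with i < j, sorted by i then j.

α = atan 0.7 = 34.99°;  2α = 69.98°
n_0 = (-0.9896, -0.1437)
n_1 = (-0.0705, -0.9975)
n_2 = (+0.9993, +0.0368)
n_3 = (+0.8044, +0.5941)
n_4 = (+0.2914, +0.9566)
n_5 = (-0.5463, +0.8376)
n_6 = (-0.9374, +0.3482)
  (0,1): δ = 102.30°  ·
  (0,2): δ = 6.15°  ✓
  (0,3): δ = 28.19°  ✓
  (0,4): δ = 64.80°  ✓
  (0,5): δ = 114.85°  ·
  (0,6): δ = 151.36°  ·
  (1,2): δ = 83.85°  ·
  (1,3): δ = 49.51°  ✓
  (1,4): δ = 12.90°  ✓
  (1,5): δ = 37.15°  ✓
  (1,6): δ = 73.67°  ·
  (2,3): δ = 145.66°  ·
  (2,4): δ = 109.05°  ·
  (2,5): δ = 59.00°  ✓
  (2,6): δ = 22.49°  ✓
  (3,4): δ = 143.39°  ·
  (3,5): δ = 93.34°  ·
  (3,6): δ = 56.83°  ✓
  (4,5): δ = 129.95°  ·
  (4,6): δ = 93.44°  ·
  (5,6): δ = 143.49°  ·
antipodal pairs: 9

count = 9; pairs: (0,2), (0,3), (0,4), (1,3), (1,4), (1,5), (2,5), (2,6), (3,6)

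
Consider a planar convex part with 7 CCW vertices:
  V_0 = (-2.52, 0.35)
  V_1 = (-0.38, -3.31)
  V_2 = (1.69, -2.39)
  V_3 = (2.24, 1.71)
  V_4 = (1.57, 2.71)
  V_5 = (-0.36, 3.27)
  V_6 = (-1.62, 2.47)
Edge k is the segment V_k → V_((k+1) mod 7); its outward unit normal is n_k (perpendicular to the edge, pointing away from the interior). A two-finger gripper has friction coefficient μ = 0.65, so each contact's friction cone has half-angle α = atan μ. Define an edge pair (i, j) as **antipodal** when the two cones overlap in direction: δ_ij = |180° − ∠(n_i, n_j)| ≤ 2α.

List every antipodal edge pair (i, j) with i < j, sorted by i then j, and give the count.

count = 9; pairs: (0,2), (0,3), (0,4), (1,4), (1,5), (1,6), (2,5), (2,6), (3,6)

α = atan 0.65 = 33.02°;  2α = 66.05°
n_0 = (-0.8633, -0.5048)
n_1 = (+0.4061, -0.9138)
n_2 = (+0.9911, -0.1330)
n_3 = (+0.8308, +0.5566)
n_4 = (+0.2787, +0.9604)
n_5 = (-0.5360, +0.8442)
n_6 = (-0.9205, +0.3908)
  (0,1): δ = 96.35°  ·
  (0,2): δ = 37.96°  ✓
  (0,3): δ = 3.51°  ✓
  (0,4): δ = 43.50°  ✓
  (0,5): δ = 92.10°  ·
  (0,6): δ = 126.68°  ·
  (1,2): δ = 121.60°  ·
  (1,3): δ = 80.14°  ·
  (1,4): δ = 40.14°  ✓
  (1,5): δ = 8.45°  ✓
  (1,6): δ = 43.03°  ✓
  (2,3): δ = 138.54°  ·
  (2,4): δ = 98.54°  ·
  (2,5): δ = 49.95°  ✓
  (2,6): δ = 15.36°  ✓
  (3,4): δ = 140.00°  ·
  (3,5): δ = 91.41°  ·
  (3,6): δ = 56.82°  ✓
  (4,5): δ = 131.41°  ·
  (4,6): δ = 96.82°  ·
  (5,6): δ = 145.41°  ·
antipodal pairs: 9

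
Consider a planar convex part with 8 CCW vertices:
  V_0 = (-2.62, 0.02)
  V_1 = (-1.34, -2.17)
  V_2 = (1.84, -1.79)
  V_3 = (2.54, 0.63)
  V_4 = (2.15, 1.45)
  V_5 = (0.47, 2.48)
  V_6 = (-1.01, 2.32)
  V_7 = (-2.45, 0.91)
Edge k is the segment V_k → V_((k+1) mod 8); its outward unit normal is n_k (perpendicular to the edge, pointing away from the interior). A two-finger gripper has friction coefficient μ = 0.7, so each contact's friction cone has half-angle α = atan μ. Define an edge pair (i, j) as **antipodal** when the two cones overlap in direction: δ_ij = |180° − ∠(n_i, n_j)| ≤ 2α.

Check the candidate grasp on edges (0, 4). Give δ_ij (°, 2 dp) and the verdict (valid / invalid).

δ = 28.18°, valid

α = atan 0.7 = 34.99°;  2α = 69.98°
edge 0: e_0 = (+1.28, -2.19);  n_0 = (-0.8633, -0.5046)
edge 4: e_4 = (-1.68, +1.03);  n_4 = (+0.5227, +0.8525)
∠(n_0, n_4) = 151.82°
δ = |180° − 151.82°| = 28.18°
28.18° ≤ 2α = 69.98°  →  valid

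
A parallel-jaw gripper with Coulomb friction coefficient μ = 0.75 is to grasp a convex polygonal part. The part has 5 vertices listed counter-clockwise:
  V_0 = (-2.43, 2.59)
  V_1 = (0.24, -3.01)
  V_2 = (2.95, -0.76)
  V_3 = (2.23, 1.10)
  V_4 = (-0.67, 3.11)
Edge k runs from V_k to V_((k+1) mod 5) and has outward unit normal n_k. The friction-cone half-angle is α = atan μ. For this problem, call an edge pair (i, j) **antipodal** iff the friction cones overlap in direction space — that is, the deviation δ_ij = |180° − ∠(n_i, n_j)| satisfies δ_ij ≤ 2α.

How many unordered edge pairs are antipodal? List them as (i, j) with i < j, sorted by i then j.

α = atan 0.75 = 36.87°;  2α = 73.74°
n_0 = (-0.9027, -0.4304)
n_1 = (+0.6388, -0.7694)
n_2 = (+0.9326, +0.3610)
n_3 = (+0.5697, +0.8219)
n_4 = (-0.2833, +0.9590)
  (0,1): δ = 75.79°  ·
  (0,2): δ = 4.33°  ✓
  (0,3): δ = 29.78°  ✓
  (0,4): δ = 80.97°  ·
  (1,2): δ = 108.54°  ·
  (1,3): δ = 74.43°  ·
  (1,4): δ = 23.24°  ✓
  (2,3): δ = 145.89°  ·
  (2,4): δ = 94.70°  ·
  (3,4): δ = 128.81°  ·
antipodal pairs: 3

count = 3; pairs: (0,2), (0,3), (1,4)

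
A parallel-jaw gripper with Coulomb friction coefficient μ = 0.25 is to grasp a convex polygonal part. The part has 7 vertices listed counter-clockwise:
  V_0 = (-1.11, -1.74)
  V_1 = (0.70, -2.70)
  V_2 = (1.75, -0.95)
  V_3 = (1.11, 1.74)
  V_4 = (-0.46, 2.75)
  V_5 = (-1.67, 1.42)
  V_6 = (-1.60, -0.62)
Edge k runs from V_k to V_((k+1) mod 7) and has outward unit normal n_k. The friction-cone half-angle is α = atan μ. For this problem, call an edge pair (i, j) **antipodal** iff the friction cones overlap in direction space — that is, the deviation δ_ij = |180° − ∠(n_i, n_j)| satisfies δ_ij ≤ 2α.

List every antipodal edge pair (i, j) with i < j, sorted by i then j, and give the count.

α = atan 0.25 = 14.04°;  2α = 28.07°
n_0 = (-0.4686, -0.8834)
n_1 = (+0.8575, -0.5145)
n_2 = (+0.9728, +0.2315)
n_3 = (+0.5410, +0.8410)
n_4 = (-0.7397, +0.6729)
n_5 = (-0.9994, -0.0343)
n_6 = (-0.9162, -0.4008)
  (0,1): δ = 93.02°  ·
  (0,2): δ = 48.68°  ·
  (0,3): δ = 4.81°  ✓
  (0,4): δ = 75.65°  ·
  (0,5): δ = 119.91°  ·
  (0,6): δ = 141.57°  ·
  (1,2): δ = 135.65°  ·
  (1,3): δ = 91.79°  ·
  (1,4): δ = 11.33°  ✓
  (1,5): δ = 32.93°  ·
  (1,6): δ = 54.59°  ·
  (2,3): δ = 136.14°  ·
  (2,4): δ = 55.68°  ·
  (2,5): δ = 11.42°  ✓
  (2,6): δ = 10.25°  ✓
  (3,4): δ = 99.54°  ·
  (3,5): δ = 55.28°  ·
  (3,6): δ = 33.62°  ·
  (4,5): δ = 135.74°  ·
  (4,6): δ = 114.08°  ·
  (5,6): δ = 158.34°  ·
antipodal pairs: 4

count = 4; pairs: (0,3), (1,4), (2,5), (2,6)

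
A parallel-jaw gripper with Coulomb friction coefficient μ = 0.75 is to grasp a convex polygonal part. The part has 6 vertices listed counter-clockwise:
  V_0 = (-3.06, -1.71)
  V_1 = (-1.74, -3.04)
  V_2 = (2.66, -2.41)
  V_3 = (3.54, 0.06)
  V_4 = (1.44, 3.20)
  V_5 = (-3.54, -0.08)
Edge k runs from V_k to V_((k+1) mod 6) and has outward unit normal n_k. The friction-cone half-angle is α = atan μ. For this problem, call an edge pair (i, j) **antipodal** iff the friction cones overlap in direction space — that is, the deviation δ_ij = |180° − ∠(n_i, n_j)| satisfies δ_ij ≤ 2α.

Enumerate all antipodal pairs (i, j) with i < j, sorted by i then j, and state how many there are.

count = 7; pairs: (0,2), (0,3), (1,3), (1,4), (2,4), (2,5), (3,5)

α = atan 0.75 = 36.87°;  2α = 73.74°
n_0 = (-0.7098, -0.7044)
n_1 = (+0.1417, -0.9899)
n_2 = (+0.9420, -0.3356)
n_3 = (+0.8312, +0.5559)
n_4 = (-0.5500, +0.8351)
n_5 = (-0.9593, -0.2825)
  (0,1): δ = 126.64°  ·
  (0,2): δ = 64.39°  ✓
  (0,3): δ = 11.01°  ✓
  (0,4): δ = 78.59°  ·
  (0,5): δ = 151.62°  ·
  (1,2): δ = 117.76°  ·
  (1,3): δ = 64.37°  ✓
  (1,4): δ = 25.22°  ✓
  (1,5): δ = 98.26°  ·
  (2,3): δ = 126.62°  ·
  (2,4): δ = 37.02°  ✓
  (2,5): δ = 36.02°  ✓
  (3,4): δ = 90.40°  ·
  (3,5): δ = 17.37°  ✓
  (4,5): δ = 106.96°  ·
antipodal pairs: 7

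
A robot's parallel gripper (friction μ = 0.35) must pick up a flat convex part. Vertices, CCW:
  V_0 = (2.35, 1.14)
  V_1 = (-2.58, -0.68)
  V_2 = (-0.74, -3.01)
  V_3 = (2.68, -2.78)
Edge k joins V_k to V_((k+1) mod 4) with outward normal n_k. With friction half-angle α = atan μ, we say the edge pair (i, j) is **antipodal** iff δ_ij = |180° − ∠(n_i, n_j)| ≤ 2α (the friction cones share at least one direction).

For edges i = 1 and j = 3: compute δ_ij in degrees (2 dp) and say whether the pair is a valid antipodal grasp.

δ = 33.49°, valid

α = atan 0.35 = 19.29°;  2α = 38.58°
edge 1: e_1 = (+1.84, -2.33);  n_1 = (-0.7848, -0.6198)
edge 3: e_3 = (-0.33, +3.92);  n_3 = (+0.9965, +0.0839)
∠(n_1, n_3) = 146.51°
δ = |180° − 146.51°| = 33.49°
33.49° ≤ 2α = 38.58°  →  valid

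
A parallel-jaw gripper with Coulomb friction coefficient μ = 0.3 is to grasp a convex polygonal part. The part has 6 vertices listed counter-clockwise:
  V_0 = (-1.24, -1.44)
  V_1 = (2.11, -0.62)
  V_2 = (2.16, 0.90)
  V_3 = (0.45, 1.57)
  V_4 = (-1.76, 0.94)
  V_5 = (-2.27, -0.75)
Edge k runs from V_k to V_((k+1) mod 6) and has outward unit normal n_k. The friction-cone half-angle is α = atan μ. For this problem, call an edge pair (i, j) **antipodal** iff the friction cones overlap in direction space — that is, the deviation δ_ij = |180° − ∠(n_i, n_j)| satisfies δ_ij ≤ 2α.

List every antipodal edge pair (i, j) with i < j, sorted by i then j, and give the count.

count = 3; pairs: (0,3), (1,4), (2,5)

α = atan 0.3 = 16.70°;  2α = 33.40°
n_0 = (+0.2378, -0.9713)
n_1 = (+0.9995, -0.0329)
n_2 = (+0.3648, +0.9311)
n_3 = (-0.2741, +0.9617)
n_4 = (-0.9574, +0.2889)
n_5 = (-0.5566, -0.8308)
  (0,1): δ = 105.64°  ·
  (0,2): δ = 35.15°  ·
  (0,3): δ = 2.16°  ✓
  (0,4): δ = 59.45°  ·
  (0,5): δ = 132.43°  ·
  (1,2): δ = 109.51°  ·
  (1,3): δ = 72.20°  ·
  (1,4): δ = 14.91°  ✓
  (1,5): δ = 58.07°  ·
  (2,3): δ = 142.69°  ·
  (2,4): δ = 85.40°  ·
  (2,5): δ = 12.42°  ✓
  (3,4): δ = 122.70°  ·
  (3,5): δ = 49.73°  ·
  (4,5): δ = 107.03°  ·
antipodal pairs: 3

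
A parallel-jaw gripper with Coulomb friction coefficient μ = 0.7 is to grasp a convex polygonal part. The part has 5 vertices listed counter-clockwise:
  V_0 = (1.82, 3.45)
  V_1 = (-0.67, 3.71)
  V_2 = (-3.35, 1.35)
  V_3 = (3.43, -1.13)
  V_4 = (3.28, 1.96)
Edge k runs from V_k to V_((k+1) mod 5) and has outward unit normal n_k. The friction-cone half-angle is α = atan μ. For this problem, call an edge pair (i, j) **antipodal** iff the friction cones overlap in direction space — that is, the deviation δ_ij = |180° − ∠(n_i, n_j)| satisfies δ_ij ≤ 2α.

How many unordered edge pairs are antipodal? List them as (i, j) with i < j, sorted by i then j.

count = 5; pairs: (0,2), (1,2), (1,3), (2,3), (2,4)

α = atan 0.7 = 34.99°;  2α = 69.98°
n_0 = (+0.1039, +0.9946)
n_1 = (-0.6609, +0.7505)
n_2 = (-0.3435, -0.9391)
n_3 = (+0.9988, +0.0485)
n_4 = (+0.7143, +0.6999)
  (0,1): δ = 132.67°  ·
  (0,2): δ = 14.13°  ✓
  (0,3): δ = 98.74°  ·
  (0,4): δ = 140.38°  ·
  (1,2): δ = 61.46°  ✓
  (1,3): δ = 51.41°  ✓
  (1,4): δ = 93.05°  ·
  (2,3): δ = 67.13°  ✓
  (2,4): δ = 25.49°  ✓
  (3,4): δ = 138.36°  ·
antipodal pairs: 5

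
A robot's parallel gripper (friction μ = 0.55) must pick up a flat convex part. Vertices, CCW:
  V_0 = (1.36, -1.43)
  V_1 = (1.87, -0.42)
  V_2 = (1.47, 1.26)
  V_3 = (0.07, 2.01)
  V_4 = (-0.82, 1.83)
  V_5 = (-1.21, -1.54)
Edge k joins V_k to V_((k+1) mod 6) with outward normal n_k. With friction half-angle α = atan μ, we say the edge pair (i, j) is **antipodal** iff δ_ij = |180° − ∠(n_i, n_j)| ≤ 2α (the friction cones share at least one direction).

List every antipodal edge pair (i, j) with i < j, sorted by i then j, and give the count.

α = atan 0.55 = 28.81°;  2α = 57.62°
n_0 = (+0.8927, -0.4507)
n_1 = (+0.9728, +0.2316)
n_2 = (+0.4722, +0.8815)
n_3 = (-0.1982, +0.9802)
n_4 = (-0.9934, +0.1150)
n_5 = (+0.0428, -0.9991)
  (0,1): δ = 139.82°  ·
  (0,2): δ = 91.39°  ·
  (0,3): δ = 51.77°  ✓
  (0,4): δ = 20.19°  ✓
  (0,5): δ = 119.24°  ·
  (1,2): δ = 131.57°  ·
  (1,3): δ = 91.96°  ·
  (1,4): δ = 19.99°  ✓
  (1,5): δ = 79.06°  ·
  (2,3): δ = 140.39°  ·
  (2,4): δ = 68.42°  ·
  (2,5): δ = 30.63°  ✓
  (3,4): δ = 108.03°  ·
  (3,5): δ = 8.98°  ✓
  (4,5): δ = 80.95°  ·
antipodal pairs: 5

count = 5; pairs: (0,3), (0,4), (1,4), (2,5), (3,5)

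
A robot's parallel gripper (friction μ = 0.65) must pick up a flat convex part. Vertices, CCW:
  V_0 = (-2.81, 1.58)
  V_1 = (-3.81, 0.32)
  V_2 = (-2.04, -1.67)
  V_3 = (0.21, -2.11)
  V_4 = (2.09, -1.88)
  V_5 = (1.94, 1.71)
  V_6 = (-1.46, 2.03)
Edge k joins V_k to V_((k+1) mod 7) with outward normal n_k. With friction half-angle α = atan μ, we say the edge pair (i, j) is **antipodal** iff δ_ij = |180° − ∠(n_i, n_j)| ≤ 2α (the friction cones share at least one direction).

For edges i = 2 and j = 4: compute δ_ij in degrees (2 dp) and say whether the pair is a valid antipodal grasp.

α = atan 0.65 = 33.02°;  2α = 66.05°
edge 2: e_2 = (+2.25, -0.44);  n_2 = (-0.1919, -0.9814)
edge 4: e_4 = (-0.15, +3.59);  n_4 = (+0.9991, +0.0417)
∠(n_2, n_4) = 103.46°
δ = |180° − 103.46°| = 76.54°
76.54° > 2α = 66.05°  →  invalid

δ = 76.54°, invalid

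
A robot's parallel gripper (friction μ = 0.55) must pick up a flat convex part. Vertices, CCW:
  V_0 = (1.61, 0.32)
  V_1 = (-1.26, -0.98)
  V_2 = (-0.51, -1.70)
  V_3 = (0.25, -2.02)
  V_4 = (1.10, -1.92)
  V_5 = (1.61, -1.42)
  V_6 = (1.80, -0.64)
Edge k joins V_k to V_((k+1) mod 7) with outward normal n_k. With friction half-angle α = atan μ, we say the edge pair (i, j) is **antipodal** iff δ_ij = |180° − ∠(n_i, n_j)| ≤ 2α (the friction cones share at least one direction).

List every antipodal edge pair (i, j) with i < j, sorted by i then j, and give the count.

count = 6; pairs: (0,2), (0,3), (0,4), (0,5), (1,6), (2,6)

α = atan 0.55 = 28.81°;  2α = 57.62°
n_0 = (-0.4126, +0.9109)
n_1 = (-0.6925, -0.7214)
n_2 = (-0.3881, -0.9216)
n_3 = (+0.1168, -0.9932)
n_4 = (+0.7001, -0.7141)
n_5 = (+0.9716, -0.2367)
n_6 = (+0.9810, +0.1942)
  (0,1): δ = 68.20°  ·
  (0,2): δ = 47.20°  ✓
  (0,3): δ = 17.66°  ✓
  (0,4): δ = 20.06°  ✓
  (0,5): δ = 51.94°  ✓
  (0,6): δ = 76.83°  ·
  (1,2): δ = 159.00°  ·
  (1,3): δ = 129.46°  ·
  (1,4): δ = 91.74°  ·
  (1,5): δ = 59.86°  ·
  (1,6): δ = 34.97°  ✓
  (2,3): δ = 150.46°  ·
  (2,4): δ = 112.73°  ·
  (2,5): δ = 80.86°  ·
  (2,6): δ = 55.97°  ✓
  (3,4): δ = 142.28°  ·
  (3,5): δ = 110.40°  ·
  (3,6): δ = 85.51°  ·
  (4,5): δ = 148.12°  ·
  (4,6): δ = 123.24°  ·
  (5,6): δ = 155.11°  ·
antipodal pairs: 6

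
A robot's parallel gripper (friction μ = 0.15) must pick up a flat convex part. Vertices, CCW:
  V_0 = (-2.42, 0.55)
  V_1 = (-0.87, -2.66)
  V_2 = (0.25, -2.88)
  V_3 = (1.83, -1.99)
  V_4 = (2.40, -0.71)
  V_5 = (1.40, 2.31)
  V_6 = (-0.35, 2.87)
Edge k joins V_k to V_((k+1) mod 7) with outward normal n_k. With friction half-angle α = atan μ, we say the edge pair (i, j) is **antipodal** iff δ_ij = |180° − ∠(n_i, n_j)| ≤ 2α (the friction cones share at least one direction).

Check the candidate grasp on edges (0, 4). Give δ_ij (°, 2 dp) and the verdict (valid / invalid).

α = atan 0.15 = 8.53°;  2α = 17.06°
edge 0: e_0 = (+1.55, -3.21);  n_0 = (-0.9005, -0.4348)
edge 4: e_4 = (-1.00, +3.02);  n_4 = (+0.9493, +0.3143)
∠(n_0, n_4) = 172.55°
δ = |180° − 172.55°| = 7.45°
7.45° ≤ 2α = 17.06°  →  valid

δ = 7.45°, valid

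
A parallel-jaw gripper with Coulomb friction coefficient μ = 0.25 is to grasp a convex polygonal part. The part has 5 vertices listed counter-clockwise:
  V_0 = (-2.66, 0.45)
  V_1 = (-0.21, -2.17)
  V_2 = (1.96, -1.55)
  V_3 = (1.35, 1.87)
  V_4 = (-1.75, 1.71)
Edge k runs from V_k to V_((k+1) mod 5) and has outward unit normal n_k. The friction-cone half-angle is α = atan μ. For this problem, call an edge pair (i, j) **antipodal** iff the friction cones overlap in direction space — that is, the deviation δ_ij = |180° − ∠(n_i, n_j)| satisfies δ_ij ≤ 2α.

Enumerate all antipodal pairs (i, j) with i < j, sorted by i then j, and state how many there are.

α = atan 0.25 = 14.04°;  2α = 28.07°
n_0 = (-0.7304, -0.6830)
n_1 = (+0.2747, -0.9615)
n_2 = (+0.9845, +0.1756)
n_3 = (-0.0515, +0.9987)
n_4 = (-0.8107, +0.5855)
  (0,1): δ = 117.13°  ·
  (0,2): δ = 32.97°  ·
  (0,3): δ = 49.88°  ·
  (0,4): δ = 101.08°  ·
  (1,2): δ = 95.83°  ·
  (1,3): δ = 12.99°  ✓
  (1,4): δ = 38.22°  ·
  (2,3): δ = 97.16°  ·
  (2,4): δ = 45.95°  ·
  (3,4): δ = 128.79°  ·
antipodal pairs: 1

count = 1; pairs: (1,3)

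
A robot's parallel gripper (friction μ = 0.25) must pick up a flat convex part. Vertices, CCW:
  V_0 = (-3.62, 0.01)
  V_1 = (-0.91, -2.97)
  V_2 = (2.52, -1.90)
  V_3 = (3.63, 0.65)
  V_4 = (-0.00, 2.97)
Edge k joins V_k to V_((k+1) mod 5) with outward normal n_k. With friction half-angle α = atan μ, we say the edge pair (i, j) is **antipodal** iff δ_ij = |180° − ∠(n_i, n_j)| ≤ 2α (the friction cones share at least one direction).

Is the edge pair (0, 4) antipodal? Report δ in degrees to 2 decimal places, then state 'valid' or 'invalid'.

δ = 86.99°, invalid

α = atan 0.25 = 14.04°;  2α = 28.07°
edge 0: e_0 = (+2.71, -2.98);  n_0 = (-0.7398, -0.6728)
edge 4: e_4 = (-3.62, -2.96);  n_4 = (-0.6330, +0.7741)
∠(n_0, n_4) = 93.01°
δ = |180° − 93.01°| = 86.99°
86.99° > 2α = 28.07°  →  invalid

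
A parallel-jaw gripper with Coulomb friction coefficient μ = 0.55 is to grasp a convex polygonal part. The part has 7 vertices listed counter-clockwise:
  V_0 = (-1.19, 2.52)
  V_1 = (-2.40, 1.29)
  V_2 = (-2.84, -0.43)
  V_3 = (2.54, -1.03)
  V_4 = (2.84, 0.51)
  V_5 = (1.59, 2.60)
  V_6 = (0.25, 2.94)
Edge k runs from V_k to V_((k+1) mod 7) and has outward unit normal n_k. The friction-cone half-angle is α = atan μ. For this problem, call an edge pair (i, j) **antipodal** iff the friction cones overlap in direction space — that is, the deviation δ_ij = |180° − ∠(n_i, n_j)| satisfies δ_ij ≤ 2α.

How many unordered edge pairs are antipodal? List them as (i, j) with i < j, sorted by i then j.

count = 7; pairs: (0,2), (0,3), (1,3), (1,4), (2,4), (2,5), (2,6)

α = atan 0.55 = 28.81°;  2α = 57.62°
n_0 = (-0.7129, +0.7013)
n_1 = (-0.9688, +0.2478)
n_2 = (-0.1108, -0.9938)
n_3 = (+0.9815, -0.1912)
n_4 = (+0.8582, +0.5133)
n_5 = (+0.2459, +0.9693)
n_6 = (-0.2800, +0.9600)
  (0,1): δ = 149.82°  ·
  (0,2): δ = 51.83°  ✓
  (0,3): δ = 33.51°  ✓
  (0,4): δ = 75.41°  ·
  (0,5): δ = 120.29°  ·
  (0,6): δ = 150.79°  ·
  (1,2): δ = 82.01°  ·
  (1,3): δ = 3.33°  ✓
  (1,4): δ = 45.23°  ✓
  (1,5): δ = 90.11°  ·
  (1,6): δ = 120.61°  ·
  (2,3): δ = 94.66°  ·
  (2,4): δ = 52.75°  ✓
  (2,5): δ = 7.87°  ✓
  (2,6): δ = 22.62°  ✓
  (3,4): δ = 138.09°  ·
  (3,5): δ = 93.21°  ·
  (3,6): δ = 62.72°  ·
  (4,5): δ = 135.12°  ·
  (4,6): δ = 104.62°  ·
  (5,6): δ = 149.50°  ·
antipodal pairs: 7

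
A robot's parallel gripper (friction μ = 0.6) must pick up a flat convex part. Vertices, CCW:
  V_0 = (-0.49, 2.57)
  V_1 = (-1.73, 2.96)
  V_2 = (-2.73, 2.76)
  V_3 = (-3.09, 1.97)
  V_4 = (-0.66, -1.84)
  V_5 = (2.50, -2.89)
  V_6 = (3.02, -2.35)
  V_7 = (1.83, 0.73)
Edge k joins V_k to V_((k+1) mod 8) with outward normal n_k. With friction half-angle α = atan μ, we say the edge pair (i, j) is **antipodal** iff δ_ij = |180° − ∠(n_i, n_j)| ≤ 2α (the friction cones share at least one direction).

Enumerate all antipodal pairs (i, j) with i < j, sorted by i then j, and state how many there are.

α = atan 0.6 = 30.96°;  2α = 61.93°
n_0 = (+0.3000, +0.9539)
n_1 = (-0.1961, +0.9806)
n_2 = (-0.9100, +0.4147)
n_3 = (-0.8431, -0.5377)
n_4 = (-0.3153, -0.9490)
n_5 = (+0.7203, -0.6936)
n_6 = (+0.9328, +0.3604)
n_7 = (+0.6214, +0.7835)
  (0,1): δ = 151.23°  ·
  (0,2): δ = 97.04°  ·
  (0,3): δ = 40.01°  ✓
  (0,4): δ = 0.92°  ✓
  (0,5): δ = 63.54°  ·
  (0,6): δ = 128.58°  ·
  (0,7): δ = 159.04°  ·
  (1,2): δ = 125.81°  ·
  (1,3): δ = 68.78°  ·
  (1,4): δ = 29.69°  ✓
  (1,5): δ = 34.77°  ✓
  (1,6): δ = 99.81°  ·
  (1,7): δ = 130.27°  ·
  (2,3): δ = 122.97°  ·
  (2,4): δ = 83.88°  ·
  (2,5): δ = 19.42°  ✓
  (2,6): δ = 45.62°  ✓
  (2,7): δ = 76.08°  ·
  (3,4): δ = 140.91°  ·
  (3,5): δ = 76.45°  ·
  (3,6): δ = 11.40°  ✓
  (3,7): δ = 19.05°  ✓
  (4,5): δ = 115.54°  ·
  (4,6): δ = 50.49°  ✓
  (4,7): δ = 20.04°  ✓
  (5,6): δ = 114.96°  ·
  (5,7): δ = 84.50°  ·
  (6,7): δ = 149.54°  ·
antipodal pairs: 10

count = 10; pairs: (0,3), (0,4), (1,4), (1,5), (2,5), (2,6), (3,6), (3,7), (4,6), (4,7)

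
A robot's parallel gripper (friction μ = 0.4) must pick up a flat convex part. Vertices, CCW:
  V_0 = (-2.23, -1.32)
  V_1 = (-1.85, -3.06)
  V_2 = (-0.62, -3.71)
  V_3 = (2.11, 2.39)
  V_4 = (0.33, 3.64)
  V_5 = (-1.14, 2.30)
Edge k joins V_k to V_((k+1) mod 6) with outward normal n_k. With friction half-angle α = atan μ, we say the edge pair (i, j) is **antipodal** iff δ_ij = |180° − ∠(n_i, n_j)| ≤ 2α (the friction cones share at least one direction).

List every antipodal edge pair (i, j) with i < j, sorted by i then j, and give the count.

α = atan 0.4 = 21.80°;  2α = 43.60°
n_0 = (-0.9770, -0.2134)
n_1 = (-0.4672, -0.8841)
n_2 = (+0.9128, -0.4085)
n_3 = (+0.5747, +0.8184)
n_4 = (-0.6737, +0.7390)
n_5 = (-0.9575, +0.2883)
  (0,1): δ = 130.17°  ·
  (0,2): δ = 36.43°  ✓
  (0,3): δ = 42.60°  ✓
  (0,4): δ = 120.03°  ·
  (0,5): δ = 150.92°  ·
  (1,2): δ = 86.26°  ·
  (1,3): δ = 7.22°  ✓
  (1,4): δ = 70.21°  ·
  (1,5): δ = 101.10°  ·
  (2,3): δ = 100.97°  ·
  (2,4): δ = 23.54°  ✓
  (2,5): δ = 7.35°  ✓
  (3,4): δ = 102.57°  ·
  (3,5): δ = 71.68°  ·
  (4,5): δ = 149.11°  ·
antipodal pairs: 5

count = 5; pairs: (0,2), (0,3), (1,3), (2,4), (2,5)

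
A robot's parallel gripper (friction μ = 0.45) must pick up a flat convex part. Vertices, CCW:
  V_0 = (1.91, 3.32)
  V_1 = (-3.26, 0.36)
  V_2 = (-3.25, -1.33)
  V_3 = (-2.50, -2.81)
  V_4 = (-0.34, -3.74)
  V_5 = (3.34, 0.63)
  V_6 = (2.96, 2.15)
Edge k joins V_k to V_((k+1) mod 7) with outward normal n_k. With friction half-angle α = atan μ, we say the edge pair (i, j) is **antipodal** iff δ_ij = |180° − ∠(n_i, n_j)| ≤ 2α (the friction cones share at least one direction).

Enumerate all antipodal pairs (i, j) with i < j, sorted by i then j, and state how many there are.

count = 7; pairs: (0,4), (1,4), (1,5), (1,6), (2,5), (2,6), (3,6)

α = atan 0.45 = 24.23°;  2α = 48.46°
n_0 = (-0.4969, +0.8678)
n_1 = (-1.0000, -0.0059)
n_2 = (-0.8920, -0.4520)
n_3 = (-0.3955, -0.9185)
n_4 = (+0.7649, -0.6441)
n_5 = (+0.9701, +0.2425)
n_6 = (+0.7442, +0.6679)
  (0,1): δ = 119.45°  ·
  (0,2): δ = 92.92°  ·
  (0,3): δ = 53.09°  ·
  (0,4): δ = 20.11°  ✓
  (0,5): δ = 74.24°  ·
  (0,6): δ = 102.11°  ·
  (1,2): δ = 153.47°  ·
  (1,3): δ = 113.63°  ·
  (1,4): δ = 40.44°  ✓
  (1,5): δ = 13.70°  ✓
  (1,6): δ = 41.57°  ✓
  (2,3): δ = 140.17°  ·
  (2,4): δ = 66.97°  ·
  (2,5): δ = 12.84°  ✓
  (2,6): δ = 15.03°  ✓
  (3,4): δ = 106.81°  ·
  (3,5): δ = 52.67°  ·
  (3,6): δ = 24.80°  ✓
  (4,5): δ = 125.86°  ·
  (4,6): δ = 97.99°  ·
  (5,6): δ = 152.13°  ·
antipodal pairs: 7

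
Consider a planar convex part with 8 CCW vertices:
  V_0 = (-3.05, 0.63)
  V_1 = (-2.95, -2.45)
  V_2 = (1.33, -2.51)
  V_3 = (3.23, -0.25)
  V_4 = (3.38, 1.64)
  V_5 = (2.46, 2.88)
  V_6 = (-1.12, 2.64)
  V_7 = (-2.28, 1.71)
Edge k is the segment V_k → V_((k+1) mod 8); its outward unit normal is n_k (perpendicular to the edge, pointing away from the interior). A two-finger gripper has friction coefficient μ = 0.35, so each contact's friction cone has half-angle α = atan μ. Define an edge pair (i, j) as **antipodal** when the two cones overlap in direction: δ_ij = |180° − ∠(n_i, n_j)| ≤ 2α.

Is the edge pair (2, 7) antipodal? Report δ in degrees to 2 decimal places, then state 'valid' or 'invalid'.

α = atan 0.35 = 19.29°;  2α = 38.58°
edge 2: e_2 = (+1.90, +2.26);  n_2 = (+0.7654, -0.6435)
edge 7: e_7 = (-0.77, -1.08);  n_7 = (-0.8142, +0.5805)
∠(n_2, n_7) = 175.43°
δ = |180° − 175.43°| = 4.57°
4.57° ≤ 2α = 38.58°  →  valid

δ = 4.57°, valid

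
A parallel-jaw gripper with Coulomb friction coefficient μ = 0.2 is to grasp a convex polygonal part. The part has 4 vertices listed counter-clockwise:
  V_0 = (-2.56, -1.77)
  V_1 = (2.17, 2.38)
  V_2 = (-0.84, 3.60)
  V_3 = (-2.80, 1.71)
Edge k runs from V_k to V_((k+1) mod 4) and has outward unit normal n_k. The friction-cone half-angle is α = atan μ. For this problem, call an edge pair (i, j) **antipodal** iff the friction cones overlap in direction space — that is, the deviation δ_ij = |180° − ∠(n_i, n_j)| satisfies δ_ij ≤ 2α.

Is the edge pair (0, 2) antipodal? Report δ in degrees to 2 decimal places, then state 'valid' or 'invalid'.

α = atan 0.2 = 11.31°;  2α = 22.62°
edge 0: e_0 = (+4.73, +4.15);  n_0 = (+0.6595, -0.7517)
edge 2: e_2 = (-1.96, -1.89);  n_2 = (-0.6941, +0.7198)
∠(n_0, n_2) = 177.30°
δ = |180° − 177.30°| = 2.70°
2.70° ≤ 2α = 22.62°  →  valid

δ = 2.70°, valid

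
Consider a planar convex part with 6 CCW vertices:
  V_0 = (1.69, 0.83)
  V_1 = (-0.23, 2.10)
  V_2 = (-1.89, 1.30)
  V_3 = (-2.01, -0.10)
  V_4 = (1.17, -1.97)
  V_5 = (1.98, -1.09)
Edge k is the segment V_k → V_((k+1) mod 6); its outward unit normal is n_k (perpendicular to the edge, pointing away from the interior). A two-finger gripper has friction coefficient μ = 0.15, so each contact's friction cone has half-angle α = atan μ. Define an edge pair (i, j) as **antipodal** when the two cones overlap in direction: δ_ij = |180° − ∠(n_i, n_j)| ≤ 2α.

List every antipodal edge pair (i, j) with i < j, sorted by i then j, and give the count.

α = atan 0.15 = 8.53°;  2α = 17.06°
n_0 = (+0.5517, +0.8340)
n_1 = (-0.4341, +0.9008)
n_2 = (-0.9963, +0.0854)
n_3 = (-0.5069, -0.8620)
n_4 = (+0.7358, -0.6772)
n_5 = (+0.9888, +0.1493)
  (0,1): δ = 120.79°  ·
  (0,2): δ = 61.42°  ·
  (0,3): δ = 3.03°  ✓
  (0,4): δ = 80.85°  ·
  (0,5): δ = 132.07°  ·
  (1,2): δ = 120.63°  ·
  (1,3): δ = 56.19°  ·
  (1,4): δ = 21.64°  ·
  (1,5): δ = 72.86°  ·
  (2,3): δ = 115.56°  ·
  (2,4): δ = 37.73°  ·
  (2,5): δ = 13.49°  ✓
  (3,4): δ = 102.17°  ·
  (3,5): δ = 50.95°  ·
  (4,5): δ = 128.78°  ·
antipodal pairs: 2

count = 2; pairs: (0,3), (2,5)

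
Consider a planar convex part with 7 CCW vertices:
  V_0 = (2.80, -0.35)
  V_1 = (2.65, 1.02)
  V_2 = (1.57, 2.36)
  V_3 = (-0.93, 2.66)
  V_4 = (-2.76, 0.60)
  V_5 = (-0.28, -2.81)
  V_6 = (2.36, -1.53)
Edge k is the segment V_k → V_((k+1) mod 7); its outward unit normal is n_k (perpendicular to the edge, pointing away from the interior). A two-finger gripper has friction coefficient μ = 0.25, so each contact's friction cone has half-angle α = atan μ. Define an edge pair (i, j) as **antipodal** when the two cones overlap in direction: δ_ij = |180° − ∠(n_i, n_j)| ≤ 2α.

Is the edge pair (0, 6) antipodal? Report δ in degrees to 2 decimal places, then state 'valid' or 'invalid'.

α = atan 0.25 = 14.04°;  2α = 28.07°
edge 0: e_0 = (-0.15, +1.37);  n_0 = (+0.9941, +0.1088)
edge 6: e_6 = (+0.44, +1.18);  n_6 = (+0.9370, -0.3494)
∠(n_0, n_6) = 26.70°
δ = |180° − 26.70°| = 153.30°
153.30° > 2α = 28.07°  →  invalid

δ = 153.30°, invalid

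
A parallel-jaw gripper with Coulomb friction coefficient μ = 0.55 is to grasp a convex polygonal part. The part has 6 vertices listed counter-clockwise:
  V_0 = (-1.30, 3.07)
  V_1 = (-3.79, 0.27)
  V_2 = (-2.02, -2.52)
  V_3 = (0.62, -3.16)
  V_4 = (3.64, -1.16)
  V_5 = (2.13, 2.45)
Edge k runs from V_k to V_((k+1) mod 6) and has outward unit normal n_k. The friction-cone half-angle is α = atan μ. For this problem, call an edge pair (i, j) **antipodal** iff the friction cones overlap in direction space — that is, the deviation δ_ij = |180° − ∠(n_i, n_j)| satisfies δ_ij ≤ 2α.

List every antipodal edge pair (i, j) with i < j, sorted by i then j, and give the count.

count = 6; pairs: (0,3), (1,4), (1,5), (2,4), (2,5), (3,5)

α = atan 0.55 = 28.81°;  2α = 57.62°
n_0 = (-0.7473, +0.6645)
n_1 = (-0.8444, -0.5357)
n_2 = (-0.2356, -0.9719)
n_3 = (+0.5521, -0.8337)
n_4 = (+0.9225, +0.3859)
n_5 = (+0.1779, +0.9841)
  (0,1): δ = 105.96°  ·
  (0,2): δ = 61.98°  ·
  (0,3): δ = 14.84°  ✓
  (0,4): δ = 64.34°  ·
  (0,5): δ = 121.40°  ·
  (1,2): δ = 136.02°  ·
  (1,3): δ = 88.88°  ·
  (1,4): δ = 9.69°  ✓
  (1,5): δ = 47.36°  ✓
  (2,3): δ = 132.86°  ·
  (2,4): δ = 53.67°  ✓
  (2,5): δ = 3.38°  ✓
  (3,4): δ = 100.82°  ·
  (3,5): δ = 43.76°  ✓
  (4,5): δ = 122.94°  ·
antipodal pairs: 6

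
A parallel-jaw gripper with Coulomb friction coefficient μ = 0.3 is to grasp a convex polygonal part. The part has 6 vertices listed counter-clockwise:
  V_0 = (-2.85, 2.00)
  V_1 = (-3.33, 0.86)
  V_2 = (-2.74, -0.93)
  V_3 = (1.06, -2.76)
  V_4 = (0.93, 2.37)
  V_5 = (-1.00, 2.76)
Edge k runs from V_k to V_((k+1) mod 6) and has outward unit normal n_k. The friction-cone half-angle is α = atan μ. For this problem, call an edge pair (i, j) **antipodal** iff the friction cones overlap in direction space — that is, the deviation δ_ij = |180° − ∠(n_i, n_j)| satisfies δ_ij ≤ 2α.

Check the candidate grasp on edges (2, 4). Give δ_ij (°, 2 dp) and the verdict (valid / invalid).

α = atan 0.3 = 16.70°;  2α = 33.40°
edge 2: e_2 = (+3.80, -1.83);  n_2 = (-0.4339, -0.9010)
edge 4: e_4 = (-1.93, +0.39);  n_4 = (+0.1981, +0.9802)
∠(n_2, n_4) = 165.71°
δ = |180° − 165.71°| = 14.29°
14.29° ≤ 2α = 33.40°  →  valid

δ = 14.29°, valid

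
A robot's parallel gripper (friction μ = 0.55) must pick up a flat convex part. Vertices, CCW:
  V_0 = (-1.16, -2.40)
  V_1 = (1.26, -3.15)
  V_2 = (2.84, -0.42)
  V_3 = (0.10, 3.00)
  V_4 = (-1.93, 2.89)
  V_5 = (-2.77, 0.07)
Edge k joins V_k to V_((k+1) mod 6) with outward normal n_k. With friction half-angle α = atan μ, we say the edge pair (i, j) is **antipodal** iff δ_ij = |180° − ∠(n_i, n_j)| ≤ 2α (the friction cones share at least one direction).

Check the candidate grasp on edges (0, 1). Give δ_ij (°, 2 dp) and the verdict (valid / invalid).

α = atan 0.55 = 28.81°;  2α = 57.62°
edge 0: e_0 = (+2.42, -0.75);  n_0 = (-0.2960, -0.9552)
edge 1: e_1 = (+1.58, +2.73);  n_1 = (+0.8655, -0.5009)
∠(n_0, n_1) = 77.16°
δ = |180° − 77.16°| = 102.84°
102.84° > 2α = 57.62°  →  invalid

δ = 102.84°, invalid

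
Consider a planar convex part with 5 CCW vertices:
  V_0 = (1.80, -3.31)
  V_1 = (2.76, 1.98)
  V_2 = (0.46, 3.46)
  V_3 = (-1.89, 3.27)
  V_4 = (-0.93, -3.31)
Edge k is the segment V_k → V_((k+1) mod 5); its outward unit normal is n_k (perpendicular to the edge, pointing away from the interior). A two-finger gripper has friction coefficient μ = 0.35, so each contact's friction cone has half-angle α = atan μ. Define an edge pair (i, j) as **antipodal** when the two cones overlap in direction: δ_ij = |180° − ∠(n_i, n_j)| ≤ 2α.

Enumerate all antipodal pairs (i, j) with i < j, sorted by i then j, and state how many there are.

count = 3; pairs: (0,3), (1,4), (2,4)

α = atan 0.35 = 19.29°;  2α = 38.58°
n_0 = (+0.9839, -0.1786)
n_1 = (+0.5411, +0.8409)
n_2 = (-0.0806, +0.9967)
n_3 = (-0.9895, -0.1444)
n_4 = (+0.0000, -1.0000)
  (0,1): δ = 112.47°  ·
  (0,2): δ = 75.09°  ·
  (0,3): δ = 18.59°  ✓
  (0,4): δ = 100.29°  ·
  (1,2): δ = 142.62°  ·
  (1,3): δ = 48.94°  ·
  (1,4): δ = 32.76°  ✓
  (2,3): δ = 86.32°  ·
  (2,4): δ = 4.62°  ✓
  (3,4): δ = 98.30°  ·
antipodal pairs: 3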